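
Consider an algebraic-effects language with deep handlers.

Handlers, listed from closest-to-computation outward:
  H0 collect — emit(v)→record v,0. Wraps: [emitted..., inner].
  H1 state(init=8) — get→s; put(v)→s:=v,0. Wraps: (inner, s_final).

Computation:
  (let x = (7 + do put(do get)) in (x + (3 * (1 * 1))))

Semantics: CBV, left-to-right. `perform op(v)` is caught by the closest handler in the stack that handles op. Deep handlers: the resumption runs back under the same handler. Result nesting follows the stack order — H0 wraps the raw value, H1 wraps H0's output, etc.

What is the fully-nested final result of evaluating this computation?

Answer: ([10], 8)

Step-by-step:
get @ H1 ⇒ 8
put(8) @ H1 ⇒ s:=8
H0 returns [10]
H1 returns ([10], 8)
= ([10], 8)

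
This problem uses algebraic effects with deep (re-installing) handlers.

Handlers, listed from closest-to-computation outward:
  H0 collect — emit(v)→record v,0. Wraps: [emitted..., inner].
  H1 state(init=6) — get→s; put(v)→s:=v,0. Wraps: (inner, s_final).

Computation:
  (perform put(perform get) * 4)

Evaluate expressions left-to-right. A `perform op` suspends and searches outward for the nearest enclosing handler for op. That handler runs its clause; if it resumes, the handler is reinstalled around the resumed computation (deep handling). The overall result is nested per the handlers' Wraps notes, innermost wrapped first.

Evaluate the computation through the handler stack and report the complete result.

Answer: ([0], 6)

Step-by-step:
get @ H1 ⇒ 6
put(6) @ H1 ⇒ s:=6
H0 returns [0]
H1 returns ([0], 6)
= ([0], 6)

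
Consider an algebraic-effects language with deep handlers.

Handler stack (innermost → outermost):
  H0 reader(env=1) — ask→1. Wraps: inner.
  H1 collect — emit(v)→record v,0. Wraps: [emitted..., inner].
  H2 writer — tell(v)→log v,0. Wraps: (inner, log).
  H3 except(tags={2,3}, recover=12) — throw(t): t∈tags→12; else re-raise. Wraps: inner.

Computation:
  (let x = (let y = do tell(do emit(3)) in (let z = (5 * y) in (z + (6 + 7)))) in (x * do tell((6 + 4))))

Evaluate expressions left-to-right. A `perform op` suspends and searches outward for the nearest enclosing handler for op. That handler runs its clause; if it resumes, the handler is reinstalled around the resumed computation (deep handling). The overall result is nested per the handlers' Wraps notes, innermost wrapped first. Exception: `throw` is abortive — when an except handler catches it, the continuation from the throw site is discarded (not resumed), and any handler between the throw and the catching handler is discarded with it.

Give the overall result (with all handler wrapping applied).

Step-by-step:
emit(3) @ H1 ⇒ out+=3
tell(0) @ H2 ⇒ log+=0
tell(10) @ H2 ⇒ log+=10
H0 returns 0
H1 returns [3, 0]
H2 returns ([3, 0], (0, 10))
H3 returns ([3, 0], (0, 10))
= ([3, 0], (0, 10))

Answer: ([3, 0], (0, 10))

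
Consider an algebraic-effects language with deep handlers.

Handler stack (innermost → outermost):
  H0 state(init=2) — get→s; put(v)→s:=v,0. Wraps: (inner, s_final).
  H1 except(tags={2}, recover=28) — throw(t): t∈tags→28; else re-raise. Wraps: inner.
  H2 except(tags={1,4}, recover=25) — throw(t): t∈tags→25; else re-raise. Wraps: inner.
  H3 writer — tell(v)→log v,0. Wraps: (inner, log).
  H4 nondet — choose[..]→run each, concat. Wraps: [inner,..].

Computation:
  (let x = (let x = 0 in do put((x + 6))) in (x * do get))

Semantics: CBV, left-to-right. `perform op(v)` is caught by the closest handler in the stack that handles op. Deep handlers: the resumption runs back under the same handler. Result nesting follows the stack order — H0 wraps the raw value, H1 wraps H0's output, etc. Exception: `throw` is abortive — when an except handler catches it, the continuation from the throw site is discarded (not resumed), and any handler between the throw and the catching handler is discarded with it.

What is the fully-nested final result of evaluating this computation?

Step-by-step:
put(6) @ H0 ⇒ s:=6
get @ H0 ⇒ 6
H0 returns (0, 6)
H1 returns (0, 6)
H2 returns (0, 6)
H3 returns ((0, 6), ())
H4 returns [((0, 6), ())]
= [((0, 6), ())]

Answer: [((0, 6), ())]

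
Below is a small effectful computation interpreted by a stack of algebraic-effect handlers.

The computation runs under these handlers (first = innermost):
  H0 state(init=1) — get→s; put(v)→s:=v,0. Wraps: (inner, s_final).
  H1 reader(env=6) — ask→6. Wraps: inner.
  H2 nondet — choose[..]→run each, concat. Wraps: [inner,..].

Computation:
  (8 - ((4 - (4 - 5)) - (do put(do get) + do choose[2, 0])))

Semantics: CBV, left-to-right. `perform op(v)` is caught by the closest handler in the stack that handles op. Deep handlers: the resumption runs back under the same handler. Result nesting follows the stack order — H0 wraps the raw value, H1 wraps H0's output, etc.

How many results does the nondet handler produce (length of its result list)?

Answer: 2

Working:
get @ H0 ⇒ 1
put(1) @ H0 ⇒ s:=1
choose[2, 0] @ H2
  branch[0] choose=2:
    H0 returns (5, 1)
    H1 returns (5, 1)
    H2 returns [(5, 1)]
  branch[1] choose=0:
    H0 returns (3, 1)
    H1 returns (3, 1)
    H2 returns [(3, 1)]
= [(5, 1), (3, 1)]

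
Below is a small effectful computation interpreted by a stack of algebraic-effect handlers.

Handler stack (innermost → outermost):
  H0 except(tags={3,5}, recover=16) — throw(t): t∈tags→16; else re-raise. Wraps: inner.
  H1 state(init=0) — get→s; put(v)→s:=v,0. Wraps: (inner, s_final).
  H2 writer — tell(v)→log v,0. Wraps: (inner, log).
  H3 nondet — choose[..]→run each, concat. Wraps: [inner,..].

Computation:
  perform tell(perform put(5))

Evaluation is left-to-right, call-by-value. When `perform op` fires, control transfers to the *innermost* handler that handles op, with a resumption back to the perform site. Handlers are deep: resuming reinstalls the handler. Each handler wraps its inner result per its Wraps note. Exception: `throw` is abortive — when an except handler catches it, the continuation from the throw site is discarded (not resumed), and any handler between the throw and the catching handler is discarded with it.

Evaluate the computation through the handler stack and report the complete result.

Working:
put(5) @ H1 ⇒ s:=5
tell(0) @ H2 ⇒ log+=0
H0 returns 0
H1 returns (0, 5)
H2 returns ((0, 5), (0))
H3 returns [((0, 5), (0))]
= [((0, 5), (0))]

Answer: [((0, 5), (0))]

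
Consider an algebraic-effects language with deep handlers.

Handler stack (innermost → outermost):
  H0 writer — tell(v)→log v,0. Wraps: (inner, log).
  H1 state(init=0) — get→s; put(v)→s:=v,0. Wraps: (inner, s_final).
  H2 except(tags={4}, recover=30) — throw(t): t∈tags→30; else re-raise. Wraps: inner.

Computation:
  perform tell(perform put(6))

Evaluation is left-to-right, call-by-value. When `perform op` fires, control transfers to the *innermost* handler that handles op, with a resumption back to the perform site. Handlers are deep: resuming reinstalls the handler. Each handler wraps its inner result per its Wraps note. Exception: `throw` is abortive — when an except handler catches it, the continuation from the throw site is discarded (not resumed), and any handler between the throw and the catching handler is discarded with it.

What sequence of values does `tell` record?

Working:
put(6) @ H1 ⇒ s:=6
tell(0) @ H0 ⇒ log+=0
H0 returns (0, (0))
H1 returns ((0, (0)), 6)
H2 returns ((0, (0)), 6)
= ((0, (0)), 6)

Answer: (0)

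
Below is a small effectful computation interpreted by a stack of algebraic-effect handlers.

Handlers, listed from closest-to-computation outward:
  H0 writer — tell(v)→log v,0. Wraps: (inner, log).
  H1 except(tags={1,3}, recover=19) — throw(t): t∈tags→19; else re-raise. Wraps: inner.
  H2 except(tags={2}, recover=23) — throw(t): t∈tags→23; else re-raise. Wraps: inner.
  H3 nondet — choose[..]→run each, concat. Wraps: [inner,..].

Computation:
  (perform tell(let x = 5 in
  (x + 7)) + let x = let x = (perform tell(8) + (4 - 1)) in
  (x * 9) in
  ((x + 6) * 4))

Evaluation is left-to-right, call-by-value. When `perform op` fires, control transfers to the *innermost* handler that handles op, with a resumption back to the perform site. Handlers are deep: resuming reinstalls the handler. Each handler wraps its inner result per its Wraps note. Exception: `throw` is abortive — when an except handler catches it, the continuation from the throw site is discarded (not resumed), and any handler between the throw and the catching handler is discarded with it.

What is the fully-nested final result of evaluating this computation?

Answer: [(132, (12, 8))]

Evaluation trace:
tell(12) @ H0 ⇒ log+=12
tell(8) @ H0 ⇒ log+=8
H0 returns (132, (12, 8))
H1 returns (132, (12, 8))
H2 returns (132, (12, 8))
H3 returns [(132, (12, 8))]
= [(132, (12, 8))]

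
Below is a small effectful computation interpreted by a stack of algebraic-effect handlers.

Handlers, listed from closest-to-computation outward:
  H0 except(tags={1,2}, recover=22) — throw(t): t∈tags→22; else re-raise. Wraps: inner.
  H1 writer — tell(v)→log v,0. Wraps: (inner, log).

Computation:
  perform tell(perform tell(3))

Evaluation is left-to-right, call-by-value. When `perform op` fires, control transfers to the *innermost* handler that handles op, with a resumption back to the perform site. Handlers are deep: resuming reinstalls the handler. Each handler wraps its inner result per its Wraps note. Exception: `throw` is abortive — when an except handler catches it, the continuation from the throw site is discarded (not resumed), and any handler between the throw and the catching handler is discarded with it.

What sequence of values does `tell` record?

Step-by-step:
tell(3) @ H1 ⇒ log+=3
tell(0) @ H1 ⇒ log+=0
H0 returns 0
H1 returns (0, (3, 0))
= (0, (3, 0))

Answer: (3, 0)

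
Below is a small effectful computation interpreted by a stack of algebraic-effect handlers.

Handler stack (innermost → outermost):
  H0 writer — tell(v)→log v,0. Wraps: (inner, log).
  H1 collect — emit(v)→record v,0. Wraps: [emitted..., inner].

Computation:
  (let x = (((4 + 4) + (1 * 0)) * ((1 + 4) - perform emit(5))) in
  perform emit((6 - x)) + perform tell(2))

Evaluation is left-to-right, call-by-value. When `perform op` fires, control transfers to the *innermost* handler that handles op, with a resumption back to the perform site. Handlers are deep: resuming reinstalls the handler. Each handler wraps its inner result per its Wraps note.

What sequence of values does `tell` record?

Evaluation trace:
emit(5) @ H1 ⇒ out+=5
emit(-34) @ H1 ⇒ out+=-34
tell(2) @ H0 ⇒ log+=2
H0 returns (0, (2))
H1 returns [5, -34, (0, (2))]
= [5, -34, (0, (2))]

Answer: (2)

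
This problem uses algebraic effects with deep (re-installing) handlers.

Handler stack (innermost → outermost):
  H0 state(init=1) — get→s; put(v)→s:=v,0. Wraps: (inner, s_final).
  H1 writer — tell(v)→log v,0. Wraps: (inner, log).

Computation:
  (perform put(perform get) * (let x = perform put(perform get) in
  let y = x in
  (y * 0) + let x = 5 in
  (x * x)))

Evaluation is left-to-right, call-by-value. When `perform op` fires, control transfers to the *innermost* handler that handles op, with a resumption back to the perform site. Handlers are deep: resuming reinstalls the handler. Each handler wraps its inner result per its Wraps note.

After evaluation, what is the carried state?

Answer: 1

Working:
get @ H0 ⇒ 1
put(1) @ H0 ⇒ s:=1
get @ H0 ⇒ 1
put(1) @ H0 ⇒ s:=1
H0 returns (0, 1)
H1 returns ((0, 1), ())
= ((0, 1), ())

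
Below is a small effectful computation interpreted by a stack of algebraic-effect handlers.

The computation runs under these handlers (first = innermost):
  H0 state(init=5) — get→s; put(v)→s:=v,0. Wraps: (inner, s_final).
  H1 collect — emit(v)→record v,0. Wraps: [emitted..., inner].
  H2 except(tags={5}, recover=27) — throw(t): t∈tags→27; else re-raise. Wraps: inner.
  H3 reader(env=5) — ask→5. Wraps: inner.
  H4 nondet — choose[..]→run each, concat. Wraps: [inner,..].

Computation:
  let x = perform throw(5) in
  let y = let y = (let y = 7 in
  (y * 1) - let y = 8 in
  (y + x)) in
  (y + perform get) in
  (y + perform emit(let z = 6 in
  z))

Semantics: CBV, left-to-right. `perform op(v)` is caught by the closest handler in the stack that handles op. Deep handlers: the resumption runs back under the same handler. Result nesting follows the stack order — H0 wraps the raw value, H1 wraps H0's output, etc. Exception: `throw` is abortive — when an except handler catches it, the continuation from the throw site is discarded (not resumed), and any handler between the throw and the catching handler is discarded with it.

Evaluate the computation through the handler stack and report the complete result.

Answer: [27]

Step-by-step:
throw(5) @ H2 caught ⇒ 27
H3 returns 27
H4 returns [27]
= [27]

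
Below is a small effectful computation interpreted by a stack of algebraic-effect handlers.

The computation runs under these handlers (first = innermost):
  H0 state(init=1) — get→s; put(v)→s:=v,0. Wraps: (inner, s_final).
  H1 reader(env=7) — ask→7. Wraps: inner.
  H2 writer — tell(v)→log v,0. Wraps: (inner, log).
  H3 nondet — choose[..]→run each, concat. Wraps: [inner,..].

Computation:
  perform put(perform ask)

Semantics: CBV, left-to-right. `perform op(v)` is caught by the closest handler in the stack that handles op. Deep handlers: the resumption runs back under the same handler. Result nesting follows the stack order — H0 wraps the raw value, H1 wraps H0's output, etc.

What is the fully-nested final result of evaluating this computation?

Answer: [((0, 7), ())]

Step-by-step:
ask @ H1 ⇒ 7
put(7) @ H0 ⇒ s:=7
H0 returns (0, 7)
H1 returns (0, 7)
H2 returns ((0, 7), ())
H3 returns [((0, 7), ())]
= [((0, 7), ())]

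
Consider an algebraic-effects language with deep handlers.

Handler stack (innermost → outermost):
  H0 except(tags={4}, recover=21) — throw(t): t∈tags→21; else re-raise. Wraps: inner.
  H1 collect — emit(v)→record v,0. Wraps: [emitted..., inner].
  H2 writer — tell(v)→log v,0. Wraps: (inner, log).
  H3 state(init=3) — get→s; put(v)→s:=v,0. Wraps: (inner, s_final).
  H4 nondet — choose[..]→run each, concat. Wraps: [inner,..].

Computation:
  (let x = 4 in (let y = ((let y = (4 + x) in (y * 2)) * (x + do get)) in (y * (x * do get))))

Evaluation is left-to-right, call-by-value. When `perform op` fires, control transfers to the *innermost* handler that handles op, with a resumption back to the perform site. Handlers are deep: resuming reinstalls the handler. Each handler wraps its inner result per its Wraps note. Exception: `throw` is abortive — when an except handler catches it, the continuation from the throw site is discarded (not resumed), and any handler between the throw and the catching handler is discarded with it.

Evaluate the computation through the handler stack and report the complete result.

Working:
get @ H3 ⇒ 3
get @ H3 ⇒ 3
H0 returns 1344
H1 returns [1344]
H2 returns ([1344], ())
H3 returns (([1344], ()), 3)
H4 returns [(([1344], ()), 3)]
= [(([1344], ()), 3)]

Answer: [(([1344], ()), 3)]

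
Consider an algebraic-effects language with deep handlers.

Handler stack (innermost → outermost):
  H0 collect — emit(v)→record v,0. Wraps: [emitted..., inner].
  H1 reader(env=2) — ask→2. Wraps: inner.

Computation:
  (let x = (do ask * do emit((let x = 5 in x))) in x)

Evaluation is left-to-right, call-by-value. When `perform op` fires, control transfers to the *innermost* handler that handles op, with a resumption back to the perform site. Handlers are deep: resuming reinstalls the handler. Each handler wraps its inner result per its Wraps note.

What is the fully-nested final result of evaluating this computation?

Answer: [5, 0]

Evaluation trace:
ask @ H1 ⇒ 2
emit(5) @ H0 ⇒ out+=5
H0 returns [5, 0]
H1 returns [5, 0]
= [5, 0]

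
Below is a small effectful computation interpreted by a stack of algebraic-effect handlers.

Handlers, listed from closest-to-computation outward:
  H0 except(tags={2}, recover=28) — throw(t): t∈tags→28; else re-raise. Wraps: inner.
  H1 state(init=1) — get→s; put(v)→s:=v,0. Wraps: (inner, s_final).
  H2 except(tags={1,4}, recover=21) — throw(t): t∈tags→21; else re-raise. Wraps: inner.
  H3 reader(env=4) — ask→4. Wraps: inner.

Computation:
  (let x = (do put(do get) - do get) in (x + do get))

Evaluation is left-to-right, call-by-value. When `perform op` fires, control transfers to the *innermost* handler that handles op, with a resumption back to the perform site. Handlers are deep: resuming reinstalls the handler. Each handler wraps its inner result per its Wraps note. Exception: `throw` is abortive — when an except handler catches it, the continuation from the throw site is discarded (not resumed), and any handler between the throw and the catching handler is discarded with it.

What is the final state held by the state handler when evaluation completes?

Evaluation trace:
get @ H1 ⇒ 1
put(1) @ H1 ⇒ s:=1
get @ H1 ⇒ 1
get @ H1 ⇒ 1
H0 returns 0
H1 returns (0, 1)
H2 returns (0, 1)
H3 returns (0, 1)
= (0, 1)

Answer: 1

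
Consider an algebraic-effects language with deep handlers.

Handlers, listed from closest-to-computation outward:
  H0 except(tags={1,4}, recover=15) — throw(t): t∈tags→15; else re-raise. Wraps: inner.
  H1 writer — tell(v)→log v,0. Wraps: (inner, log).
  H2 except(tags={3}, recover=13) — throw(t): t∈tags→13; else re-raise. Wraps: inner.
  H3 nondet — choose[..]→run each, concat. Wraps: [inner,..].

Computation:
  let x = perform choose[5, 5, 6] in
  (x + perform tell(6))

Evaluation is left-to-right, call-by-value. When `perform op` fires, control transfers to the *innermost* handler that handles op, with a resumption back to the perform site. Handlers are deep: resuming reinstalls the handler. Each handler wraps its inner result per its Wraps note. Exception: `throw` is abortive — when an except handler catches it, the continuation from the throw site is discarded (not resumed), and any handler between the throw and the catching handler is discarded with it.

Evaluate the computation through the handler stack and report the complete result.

Answer: [(5, (6)), (5, (6)), (6, (6))]

Working:
choose[5, 5, 6] @ H3
  branch[0] choose=5:
    tell(6) @ H1 ⇒ log+=6
    H0 returns 5
    H1 returns (5, (6))
    H2 returns (5, (6))
    H3 returns [(5, (6))]
  branch[1] choose=5:
    tell(6) @ H1 ⇒ log+=6
    H0 returns 5
    H1 returns (5, (6))
    H2 returns (5, (6))
    H3 returns [(5, (6))]
  branch[2] choose=6:
    tell(6) @ H1 ⇒ log+=6
    H0 returns 6
    H1 returns (6, (6))
    H2 returns (6, (6))
    H3 returns [(6, (6))]
= [(5, (6)), (5, (6)), (6, (6))]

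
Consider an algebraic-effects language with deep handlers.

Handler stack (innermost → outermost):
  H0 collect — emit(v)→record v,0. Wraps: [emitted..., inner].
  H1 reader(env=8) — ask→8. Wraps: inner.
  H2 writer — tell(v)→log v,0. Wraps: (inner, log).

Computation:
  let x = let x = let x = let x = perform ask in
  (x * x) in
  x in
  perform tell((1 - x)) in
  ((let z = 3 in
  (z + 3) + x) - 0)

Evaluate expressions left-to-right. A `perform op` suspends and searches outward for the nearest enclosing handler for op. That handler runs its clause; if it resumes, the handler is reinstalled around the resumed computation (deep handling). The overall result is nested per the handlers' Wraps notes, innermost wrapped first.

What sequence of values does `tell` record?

Working:
ask @ H1 ⇒ 8
tell(-63) @ H2 ⇒ log+=-63
H0 returns [6]
H1 returns [6]
H2 returns ([6], (-63))
= ([6], (-63))

Answer: (-63)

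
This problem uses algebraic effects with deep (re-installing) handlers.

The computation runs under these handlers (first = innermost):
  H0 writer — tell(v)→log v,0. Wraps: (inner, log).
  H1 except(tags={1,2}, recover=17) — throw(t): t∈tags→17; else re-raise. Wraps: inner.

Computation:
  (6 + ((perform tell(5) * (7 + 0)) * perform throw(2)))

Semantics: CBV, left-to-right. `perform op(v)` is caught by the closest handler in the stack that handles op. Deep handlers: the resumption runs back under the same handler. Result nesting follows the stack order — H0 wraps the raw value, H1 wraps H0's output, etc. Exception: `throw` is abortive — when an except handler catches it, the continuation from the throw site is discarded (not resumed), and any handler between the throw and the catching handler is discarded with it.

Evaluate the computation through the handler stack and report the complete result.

Answer: 17

Working:
tell(5) @ H0 ⇒ log+=5
throw(2) @ H1 caught ⇒ 17
= 17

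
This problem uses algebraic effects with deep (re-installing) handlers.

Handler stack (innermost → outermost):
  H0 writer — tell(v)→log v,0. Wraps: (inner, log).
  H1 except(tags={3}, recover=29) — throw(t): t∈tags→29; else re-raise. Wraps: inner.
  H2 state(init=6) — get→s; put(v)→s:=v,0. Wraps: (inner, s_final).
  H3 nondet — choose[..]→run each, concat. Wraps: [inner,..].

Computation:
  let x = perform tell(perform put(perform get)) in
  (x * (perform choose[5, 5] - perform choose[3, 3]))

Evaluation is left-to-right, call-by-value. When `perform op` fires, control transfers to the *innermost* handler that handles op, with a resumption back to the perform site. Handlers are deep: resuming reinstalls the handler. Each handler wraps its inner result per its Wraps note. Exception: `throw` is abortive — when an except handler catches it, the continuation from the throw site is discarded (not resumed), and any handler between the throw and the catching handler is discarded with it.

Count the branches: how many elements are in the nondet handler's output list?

Step-by-step:
get @ H2 ⇒ 6
put(6) @ H2 ⇒ s:=6
tell(0) @ H0 ⇒ log+=0
choose[5, 5] @ H3
  branch[0] choose=5:
    choose[3, 3] @ H3
      branch[0] choose=3:
        H0 returns (0, (0))
        H1 returns (0, (0))
        H2 returns ((0, (0)), 6)
        H3 returns [((0, (0)), 6)]
      branch[1] choose=3:
        H0 returns (0, (0))
        H1 returns (0, (0))
        H2 returns ((0, (0)), 6)
        H3 returns [((0, (0)), 6)]
  branch[1] choose=5:
    choose[3, 3] @ H3
      branch[0] choose=3:
        H0 returns (0, (0))
        H1 returns (0, (0))
        H2 returns ((0, (0)), 6)
        H3 returns [((0, (0)), 6)]
      branch[1] choose=3:
        H0 returns (0, (0))
        H1 returns (0, (0))
        H2 returns ((0, (0)), 6)
        H3 returns [((0, (0)), 6)]
= [((0, (0)), 6), ((0, (0)), 6), ((0, (0)), 6), ((0, (0)), 6)]

Answer: 4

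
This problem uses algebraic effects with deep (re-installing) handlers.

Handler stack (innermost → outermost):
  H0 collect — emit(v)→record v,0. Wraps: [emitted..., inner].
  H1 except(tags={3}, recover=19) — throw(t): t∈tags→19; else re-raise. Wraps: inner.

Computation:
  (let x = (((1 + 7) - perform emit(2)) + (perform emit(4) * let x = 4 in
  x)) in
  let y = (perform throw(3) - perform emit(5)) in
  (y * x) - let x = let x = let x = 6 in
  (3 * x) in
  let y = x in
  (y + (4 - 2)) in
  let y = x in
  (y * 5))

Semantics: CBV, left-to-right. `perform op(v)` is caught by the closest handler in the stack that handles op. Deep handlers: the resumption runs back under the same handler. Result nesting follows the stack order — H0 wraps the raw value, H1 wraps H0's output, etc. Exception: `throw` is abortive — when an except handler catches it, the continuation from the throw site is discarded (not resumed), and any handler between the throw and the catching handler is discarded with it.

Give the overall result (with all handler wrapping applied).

Answer: 19

Evaluation trace:
emit(2) @ H0 ⇒ out+=2
emit(4) @ H0 ⇒ out+=4
throw(3) @ H1 caught ⇒ 19
= 19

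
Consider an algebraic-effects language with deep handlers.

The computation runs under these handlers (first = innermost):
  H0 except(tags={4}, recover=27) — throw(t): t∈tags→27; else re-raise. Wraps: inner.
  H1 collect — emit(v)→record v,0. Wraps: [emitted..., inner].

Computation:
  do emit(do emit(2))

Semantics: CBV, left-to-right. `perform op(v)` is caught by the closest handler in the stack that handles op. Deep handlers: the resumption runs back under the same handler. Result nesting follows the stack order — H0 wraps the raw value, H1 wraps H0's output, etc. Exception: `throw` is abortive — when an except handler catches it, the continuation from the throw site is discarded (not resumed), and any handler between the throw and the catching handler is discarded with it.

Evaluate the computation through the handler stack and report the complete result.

Working:
emit(2) @ H1 ⇒ out+=2
emit(0) @ H1 ⇒ out+=0
H0 returns 0
H1 returns [2, 0, 0]
= [2, 0, 0]

Answer: [2, 0, 0]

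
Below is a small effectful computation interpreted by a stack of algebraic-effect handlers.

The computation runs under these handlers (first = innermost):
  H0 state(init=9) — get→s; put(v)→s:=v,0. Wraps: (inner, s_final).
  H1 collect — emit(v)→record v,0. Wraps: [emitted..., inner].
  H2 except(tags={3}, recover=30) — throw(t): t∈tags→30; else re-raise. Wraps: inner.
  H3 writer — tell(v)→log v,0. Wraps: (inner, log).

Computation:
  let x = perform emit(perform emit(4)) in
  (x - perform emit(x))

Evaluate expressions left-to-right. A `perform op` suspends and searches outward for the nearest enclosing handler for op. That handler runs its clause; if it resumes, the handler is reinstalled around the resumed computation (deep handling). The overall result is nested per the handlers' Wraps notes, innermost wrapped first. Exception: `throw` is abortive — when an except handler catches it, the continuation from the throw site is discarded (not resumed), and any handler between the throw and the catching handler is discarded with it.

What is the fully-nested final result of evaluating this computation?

Evaluation trace:
emit(4) @ H1 ⇒ out+=4
emit(0) @ H1 ⇒ out+=0
emit(0) @ H1 ⇒ out+=0
H0 returns (0, 9)
H1 returns [4, 0, 0, (0, 9)]
H2 returns [4, 0, 0, (0, 9)]
H3 returns ([4, 0, 0, (0, 9)], ())
= ([4, 0, 0, (0, 9)], ())

Answer: ([4, 0, 0, (0, 9)], ())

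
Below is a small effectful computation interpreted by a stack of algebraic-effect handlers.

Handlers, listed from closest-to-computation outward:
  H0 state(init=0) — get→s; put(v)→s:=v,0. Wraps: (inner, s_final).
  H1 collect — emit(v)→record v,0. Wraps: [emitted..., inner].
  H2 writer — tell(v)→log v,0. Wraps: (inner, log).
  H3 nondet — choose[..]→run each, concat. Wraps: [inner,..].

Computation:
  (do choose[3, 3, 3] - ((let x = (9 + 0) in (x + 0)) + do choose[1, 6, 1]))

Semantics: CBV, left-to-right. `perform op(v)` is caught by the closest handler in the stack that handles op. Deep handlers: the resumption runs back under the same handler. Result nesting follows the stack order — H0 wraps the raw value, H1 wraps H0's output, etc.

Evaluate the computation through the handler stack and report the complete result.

Answer: [([(-7, 0)], ()), ([(-12, 0)], ()), ([(-7, 0)], ()), ([(-7, 0)], ()), ([(-12, 0)], ()), ([(-7, 0)], ()), ([(-7, 0)], ()), ([(-12, 0)], ()), ([(-7, 0)], ())]

Working:
choose[3, 3, 3] @ H3
  branch[0] choose=3:
    choose[1, 6, 1] @ H3
      branch[0] choose=1:
        H0 returns (-7, 0)
        H1 returns [(-7, 0)]
        H2 returns ([(-7, 0)], ())
        H3 returns [([(-7, 0)], ())]
      branch[1] choose=6:
        H0 returns (-12, 0)
        H1 returns [(-12, 0)]
        H2 returns ([(-12, 0)], ())
        H3 returns [([(-12, 0)], ())]
      branch[2] choose=1:
        H0 returns (-7, 0)
        H1 returns [(-7, 0)]
        H2 returns ([(-7, 0)], ())
        H3 returns [([(-7, 0)], ())]
  branch[1] choose=3:
    choose[1, 6, 1] @ H3
      branch[0] choose=1:
        H0 returns (-7, 0)
        H1 returns [(-7, 0)]
        H2 returns ([(-7, 0)], ())
        H3 returns [([(-7, 0)], ())]
      branch[1] choose=6:
        H0 returns (-12, 0)
        H1 returns [(-12, 0)]
        H2 returns ([(-12, 0)], ())
        H3 returns [([(-12, 0)], ())]
      branch[2] choose=1:
        H0 returns (-7, 0)
        H1 returns [(-7, 0)]
        H2 returns ([(-7, 0)], ())
        H3 returns [([(-7, 0)], ())]
  branch[2] choose=3:
    choose[1, 6, 1] @ H3
      branch[0] choose=1:
        H0 returns (-7, 0)
        H1 returns [(-7, 0)]
        H2 returns ([(-7, 0)], ())
        H3 returns [([(-7, 0)], ())]
      branch[1] choose=6:
        H0 returns (-12, 0)
        H1 returns [(-12, 0)]
        H2 returns ([(-12, 0)], ())
        H3 returns [([(-12, 0)], ())]
      branch[2] choose=1:
        H0 returns (-7, 0)
        H1 returns [(-7, 0)]
        H2 returns ([(-7, 0)], ())
        H3 returns [([(-7, 0)], ())]
= [([(-7, 0)], ()), ([(-12, 0)], ()), ([(-7, 0)], ()), ([(-7, 0)], ()), ([(-12, 0)], ()), ([(-7, 0)], ()), ([(-7, 0)], ()), ([(-12, 0)], ()), ([(-7, 0)], ())]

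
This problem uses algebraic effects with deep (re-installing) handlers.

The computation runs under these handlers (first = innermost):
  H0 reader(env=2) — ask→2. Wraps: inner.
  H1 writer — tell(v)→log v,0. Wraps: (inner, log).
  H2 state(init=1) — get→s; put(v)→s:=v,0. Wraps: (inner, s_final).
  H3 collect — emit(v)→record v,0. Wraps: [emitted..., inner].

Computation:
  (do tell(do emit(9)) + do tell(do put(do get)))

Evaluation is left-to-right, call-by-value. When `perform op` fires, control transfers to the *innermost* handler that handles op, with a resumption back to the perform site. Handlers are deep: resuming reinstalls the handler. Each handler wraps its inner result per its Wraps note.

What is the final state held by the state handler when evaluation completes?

Working:
emit(9) @ H3 ⇒ out+=9
tell(0) @ H1 ⇒ log+=0
get @ H2 ⇒ 1
put(1) @ H2 ⇒ s:=1
tell(0) @ H1 ⇒ log+=0
H0 returns 0
H1 returns (0, (0, 0))
H2 returns ((0, (0, 0)), 1)
H3 returns [9, ((0, (0, 0)), 1)]
= [9, ((0, (0, 0)), 1)]

Answer: 1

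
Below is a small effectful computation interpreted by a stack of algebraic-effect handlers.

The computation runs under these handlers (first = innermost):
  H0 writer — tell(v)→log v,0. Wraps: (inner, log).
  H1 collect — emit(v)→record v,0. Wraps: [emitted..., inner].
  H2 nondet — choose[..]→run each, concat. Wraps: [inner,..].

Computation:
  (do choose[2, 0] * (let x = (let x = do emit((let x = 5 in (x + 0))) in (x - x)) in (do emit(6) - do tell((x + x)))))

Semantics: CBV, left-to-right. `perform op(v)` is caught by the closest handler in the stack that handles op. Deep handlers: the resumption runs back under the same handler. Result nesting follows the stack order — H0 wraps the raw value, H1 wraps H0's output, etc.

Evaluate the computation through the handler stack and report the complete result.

Evaluation trace:
choose[2, 0] @ H2
  branch[0] choose=2:
    emit(5) @ H1 ⇒ out+=5
    emit(6) @ H1 ⇒ out+=6
    tell(0) @ H0 ⇒ log+=0
    H0 returns (0, (0))
    H1 returns [5, 6, (0, (0))]
    H2 returns [[5, 6, (0, (0))]]
  branch[1] choose=0:
    emit(5) @ H1 ⇒ out+=5
    emit(6) @ H1 ⇒ out+=6
    tell(0) @ H0 ⇒ log+=0
    H0 returns (0, (0))
    H1 returns [5, 6, (0, (0))]
    H2 returns [[5, 6, (0, (0))]]
= [[5, 6, (0, (0))], [5, 6, (0, (0))]]

Answer: [[5, 6, (0, (0))], [5, 6, (0, (0))]]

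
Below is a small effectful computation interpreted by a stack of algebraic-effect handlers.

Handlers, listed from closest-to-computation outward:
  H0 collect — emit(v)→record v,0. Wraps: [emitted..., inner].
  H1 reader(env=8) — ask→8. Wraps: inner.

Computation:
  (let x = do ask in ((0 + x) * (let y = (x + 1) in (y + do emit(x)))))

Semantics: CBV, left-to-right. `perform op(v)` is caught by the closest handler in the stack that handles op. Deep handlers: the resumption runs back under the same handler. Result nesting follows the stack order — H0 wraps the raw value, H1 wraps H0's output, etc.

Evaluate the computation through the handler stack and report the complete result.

Working:
ask @ H1 ⇒ 8
emit(8) @ H0 ⇒ out+=8
H0 returns [8, 72]
H1 returns [8, 72]
= [8, 72]

Answer: [8, 72]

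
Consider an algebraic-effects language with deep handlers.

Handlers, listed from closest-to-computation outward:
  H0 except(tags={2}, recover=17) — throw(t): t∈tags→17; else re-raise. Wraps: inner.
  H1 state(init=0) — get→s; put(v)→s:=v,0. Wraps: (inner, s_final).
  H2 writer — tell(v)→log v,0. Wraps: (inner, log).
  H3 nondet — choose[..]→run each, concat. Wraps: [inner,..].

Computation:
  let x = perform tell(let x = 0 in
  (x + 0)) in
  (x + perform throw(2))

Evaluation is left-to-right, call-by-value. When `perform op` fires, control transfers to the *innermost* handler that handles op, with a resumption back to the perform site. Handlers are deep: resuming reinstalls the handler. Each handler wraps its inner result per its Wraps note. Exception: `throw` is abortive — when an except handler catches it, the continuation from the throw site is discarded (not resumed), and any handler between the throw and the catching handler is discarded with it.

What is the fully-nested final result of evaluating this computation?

Answer: [((17, 0), (0))]

Working:
tell(0) @ H2 ⇒ log+=0
throw(2) @ H0 caught ⇒ 17
H1 returns (17, 0)
H2 returns ((17, 0), (0))
H3 returns [((17, 0), (0))]
= [((17, 0), (0))]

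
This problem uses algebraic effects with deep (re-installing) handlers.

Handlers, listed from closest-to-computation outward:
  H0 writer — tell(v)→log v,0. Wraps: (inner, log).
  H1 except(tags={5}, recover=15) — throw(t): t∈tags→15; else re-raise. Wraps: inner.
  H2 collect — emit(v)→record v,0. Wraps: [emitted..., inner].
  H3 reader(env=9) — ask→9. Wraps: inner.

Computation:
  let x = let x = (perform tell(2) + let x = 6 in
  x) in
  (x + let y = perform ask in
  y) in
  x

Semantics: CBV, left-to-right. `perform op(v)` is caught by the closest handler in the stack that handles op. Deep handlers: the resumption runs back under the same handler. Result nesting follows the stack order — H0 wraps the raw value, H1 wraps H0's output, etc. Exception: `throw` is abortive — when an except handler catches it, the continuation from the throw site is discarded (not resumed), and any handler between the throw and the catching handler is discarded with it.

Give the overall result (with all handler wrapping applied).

Evaluation trace:
tell(2) @ H0 ⇒ log+=2
ask @ H3 ⇒ 9
H0 returns (15, (2))
H1 returns (15, (2))
H2 returns [(15, (2))]
H3 returns [(15, (2))]
= [(15, (2))]

Answer: [(15, (2))]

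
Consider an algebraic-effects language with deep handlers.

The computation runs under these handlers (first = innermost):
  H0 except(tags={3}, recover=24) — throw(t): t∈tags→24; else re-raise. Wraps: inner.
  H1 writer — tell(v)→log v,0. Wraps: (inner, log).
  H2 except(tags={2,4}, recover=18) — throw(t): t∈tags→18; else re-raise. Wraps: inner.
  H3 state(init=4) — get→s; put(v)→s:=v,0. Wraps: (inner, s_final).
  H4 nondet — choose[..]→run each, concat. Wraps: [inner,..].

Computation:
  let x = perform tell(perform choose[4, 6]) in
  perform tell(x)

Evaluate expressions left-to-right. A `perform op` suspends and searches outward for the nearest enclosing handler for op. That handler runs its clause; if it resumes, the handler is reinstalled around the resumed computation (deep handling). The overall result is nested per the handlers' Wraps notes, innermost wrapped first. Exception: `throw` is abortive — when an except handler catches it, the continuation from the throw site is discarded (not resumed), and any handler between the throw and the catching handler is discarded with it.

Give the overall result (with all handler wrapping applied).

Working:
choose[4, 6] @ H4
  branch[0] choose=4:
    tell(4) @ H1 ⇒ log+=4
    tell(0) @ H1 ⇒ log+=0
    H0 returns 0
    H1 returns (0, (4, 0))
    H2 returns (0, (4, 0))
    H3 returns ((0, (4, 0)), 4)
    H4 returns [((0, (4, 0)), 4)]
  branch[1] choose=6:
    tell(6) @ H1 ⇒ log+=6
    tell(0) @ H1 ⇒ log+=0
    H0 returns 0
    H1 returns (0, (6, 0))
    H2 returns (0, (6, 0))
    H3 returns ((0, (6, 0)), 4)
    H4 returns [((0, (6, 0)), 4)]
= [((0, (4, 0)), 4), ((0, (6, 0)), 4)]

Answer: [((0, (4, 0)), 4), ((0, (6, 0)), 4)]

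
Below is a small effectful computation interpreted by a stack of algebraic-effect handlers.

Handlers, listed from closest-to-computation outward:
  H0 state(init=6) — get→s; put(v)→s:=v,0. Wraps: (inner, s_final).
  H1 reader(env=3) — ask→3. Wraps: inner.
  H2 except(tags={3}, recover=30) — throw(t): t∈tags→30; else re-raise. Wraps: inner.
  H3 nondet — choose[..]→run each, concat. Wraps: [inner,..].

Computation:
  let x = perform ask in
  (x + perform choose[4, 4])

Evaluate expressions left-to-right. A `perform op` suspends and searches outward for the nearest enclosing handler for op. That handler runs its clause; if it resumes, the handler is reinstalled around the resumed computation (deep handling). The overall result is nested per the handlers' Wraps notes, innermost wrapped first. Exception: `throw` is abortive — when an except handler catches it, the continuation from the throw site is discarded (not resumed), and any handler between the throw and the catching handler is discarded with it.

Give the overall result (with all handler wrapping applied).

Step-by-step:
ask @ H1 ⇒ 3
choose[4, 4] @ H3
  branch[0] choose=4:
    H0 returns (7, 6)
    H1 returns (7, 6)
    H2 returns (7, 6)
    H3 returns [(7, 6)]
  branch[1] choose=4:
    H0 returns (7, 6)
    H1 returns (7, 6)
    H2 returns (7, 6)
    H3 returns [(7, 6)]
= [(7, 6), (7, 6)]

Answer: [(7, 6), (7, 6)]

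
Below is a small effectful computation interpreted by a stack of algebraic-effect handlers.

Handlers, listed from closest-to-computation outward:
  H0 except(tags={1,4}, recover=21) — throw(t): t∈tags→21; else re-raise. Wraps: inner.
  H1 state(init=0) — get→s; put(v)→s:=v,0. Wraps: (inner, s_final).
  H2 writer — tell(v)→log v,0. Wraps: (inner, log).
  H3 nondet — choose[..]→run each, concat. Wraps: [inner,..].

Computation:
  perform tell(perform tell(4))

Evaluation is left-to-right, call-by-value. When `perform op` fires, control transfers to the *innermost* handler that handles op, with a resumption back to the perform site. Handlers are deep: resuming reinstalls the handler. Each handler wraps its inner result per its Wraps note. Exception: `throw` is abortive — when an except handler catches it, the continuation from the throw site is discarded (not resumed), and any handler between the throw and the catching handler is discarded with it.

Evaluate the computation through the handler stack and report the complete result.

Answer: [((0, 0), (4, 0))]

Evaluation trace:
tell(4) @ H2 ⇒ log+=4
tell(0) @ H2 ⇒ log+=0
H0 returns 0
H1 returns (0, 0)
H2 returns ((0, 0), (4, 0))
H3 returns [((0, 0), (4, 0))]
= [((0, 0), (4, 0))]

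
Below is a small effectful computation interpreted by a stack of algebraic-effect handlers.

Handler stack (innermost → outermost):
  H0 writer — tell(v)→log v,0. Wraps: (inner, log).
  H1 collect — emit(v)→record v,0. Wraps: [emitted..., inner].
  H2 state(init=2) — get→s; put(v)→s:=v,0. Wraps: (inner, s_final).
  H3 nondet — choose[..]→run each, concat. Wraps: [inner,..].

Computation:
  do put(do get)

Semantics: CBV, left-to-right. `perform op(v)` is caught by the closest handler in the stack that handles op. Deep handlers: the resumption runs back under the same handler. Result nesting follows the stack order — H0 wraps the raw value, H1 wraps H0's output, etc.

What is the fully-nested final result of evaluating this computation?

Answer: [([(0, ())], 2)]

Step-by-step:
get @ H2 ⇒ 2
put(2) @ H2 ⇒ s:=2
H0 returns (0, ())
H1 returns [(0, ())]
H2 returns ([(0, ())], 2)
H3 returns [([(0, ())], 2)]
= [([(0, ())], 2)]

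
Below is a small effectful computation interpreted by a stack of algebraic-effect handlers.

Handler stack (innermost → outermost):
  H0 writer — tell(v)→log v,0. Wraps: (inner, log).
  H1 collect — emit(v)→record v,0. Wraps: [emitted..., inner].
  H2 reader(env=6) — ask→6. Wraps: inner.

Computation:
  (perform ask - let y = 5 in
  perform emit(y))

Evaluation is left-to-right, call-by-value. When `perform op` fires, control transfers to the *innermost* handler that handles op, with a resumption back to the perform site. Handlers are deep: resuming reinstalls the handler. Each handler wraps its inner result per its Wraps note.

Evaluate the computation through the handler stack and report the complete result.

Answer: [5, (6, ())]

Evaluation trace:
ask @ H2 ⇒ 6
emit(5) @ H1 ⇒ out+=5
H0 returns (6, ())
H1 returns [5, (6, ())]
H2 returns [5, (6, ())]
= [5, (6, ())]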